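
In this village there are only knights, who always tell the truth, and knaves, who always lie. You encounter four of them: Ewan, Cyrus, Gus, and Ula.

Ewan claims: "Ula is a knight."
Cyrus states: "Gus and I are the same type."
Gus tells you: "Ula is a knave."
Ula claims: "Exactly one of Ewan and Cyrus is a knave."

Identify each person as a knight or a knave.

Ewan: knave, Cyrus: knave, Gus: knight, Ula: knave

Consider Ewan. Suppose Ewan is a knight.
Then no assignment of the remaining roles makes every statement match its speaker's type — contradiction.
So Ewan is a knave.
Consider Cyrus. Suppose Cyrus is a knight.
Then no assignment of the remaining roles makes every statement match its speaker's type — contradiction.
So Cyrus is a knave.
With that fixed, Ula's statement is false, so Ula is a knave.
With that fixed, Gus's statement is true, so Gus is a knight.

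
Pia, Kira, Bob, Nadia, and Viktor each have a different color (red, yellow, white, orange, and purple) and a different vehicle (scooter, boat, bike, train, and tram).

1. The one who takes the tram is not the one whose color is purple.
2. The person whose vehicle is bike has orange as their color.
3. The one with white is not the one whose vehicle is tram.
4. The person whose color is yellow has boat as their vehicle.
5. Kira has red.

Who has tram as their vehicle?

Kira

With clues 1–5, Bob, Nadia, Pia, and Viktor are impossible for the one with vehicle tram.
That leaves Kira.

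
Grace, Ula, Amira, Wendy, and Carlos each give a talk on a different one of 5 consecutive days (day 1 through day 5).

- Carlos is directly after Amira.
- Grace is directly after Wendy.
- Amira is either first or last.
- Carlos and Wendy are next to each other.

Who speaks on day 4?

Grace

With clues 1–2, Ula is ruled out for day 4.
With clues 1–3, Amira and Carlos are ruled out for day 4.
With clues 1–4, Wendy is ruled out for day 4.
So day 4 is Grace.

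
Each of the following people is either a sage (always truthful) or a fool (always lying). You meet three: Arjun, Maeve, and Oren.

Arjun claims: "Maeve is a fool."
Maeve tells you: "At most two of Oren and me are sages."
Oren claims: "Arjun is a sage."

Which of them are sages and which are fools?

Regardless of anyone's role, Maeve's statement is true, so Maeve is a sage.
With that fixed, Arjun's statement is false, so Arjun is a fool.
With that fixed, Oren's statement is false, so Oren is a fool.

Arjun: fool, Maeve: sage, Oren: fool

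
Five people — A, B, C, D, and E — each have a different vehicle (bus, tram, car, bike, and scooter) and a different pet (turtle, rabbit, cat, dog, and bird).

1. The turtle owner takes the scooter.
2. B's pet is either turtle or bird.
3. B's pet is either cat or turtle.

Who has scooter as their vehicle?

B

With clues 1–3, A, C, D, and E are impossible for the one with vehicle scooter.
That leaves B.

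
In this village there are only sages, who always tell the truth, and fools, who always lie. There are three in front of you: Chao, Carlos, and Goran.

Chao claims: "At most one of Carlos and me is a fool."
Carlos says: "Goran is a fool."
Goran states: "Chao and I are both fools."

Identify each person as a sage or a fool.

Chao: sage, Carlos: sage, Goran: fool

Consider Chao. Suppose Chao is a fool.
Then whichever role Goran has, Goran's statement has the wrong truth value — contradiction.
So Chao is a sage.
With that fixed, Goran's statement is false, so Goran is a fool.
With that fixed, Carlos's statement is true, so Carlos is a sage.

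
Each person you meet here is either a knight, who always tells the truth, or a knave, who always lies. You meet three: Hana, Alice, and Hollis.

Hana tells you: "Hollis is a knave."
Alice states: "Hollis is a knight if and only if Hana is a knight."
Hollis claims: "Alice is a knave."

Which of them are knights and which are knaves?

Consider Hana. Suppose Hana is a knight.
Then no assignment of the remaining roles makes every statement match its speaker's type — contradiction.
So Hana is a knave.
Consider Alice. Suppose Alice is a knight.
Then no assignment of the remaining roles makes every statement match its speaker's type — contradiction.
So Alice is a knave.
With that fixed, Hollis's statement is true, so Hollis is a knight.

Hana: knave, Alice: knave, Hollis: knight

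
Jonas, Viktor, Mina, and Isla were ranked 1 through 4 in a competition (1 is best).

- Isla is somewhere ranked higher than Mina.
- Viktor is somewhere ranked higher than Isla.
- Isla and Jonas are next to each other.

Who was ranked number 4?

With clue 1, Isla is ruled out for rank 4.
With clues 1–2, Viktor is ruled out for rank 4.
With clues 1–3, Jonas is ruled out for rank 4.
So rank 4 is Mina.

Mina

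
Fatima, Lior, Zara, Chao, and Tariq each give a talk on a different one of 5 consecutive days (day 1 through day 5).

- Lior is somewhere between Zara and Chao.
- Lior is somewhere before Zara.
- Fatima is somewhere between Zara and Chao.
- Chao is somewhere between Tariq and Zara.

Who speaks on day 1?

With clue 1, Lior is ruled out for day 1.
With clues 1–2, Zara is ruled out for day 1.
With clues 1–3, Fatima is ruled out for day 1.
With clues 1–4, Chao is ruled out for day 1.
So day 1 is Tariq.

Tariq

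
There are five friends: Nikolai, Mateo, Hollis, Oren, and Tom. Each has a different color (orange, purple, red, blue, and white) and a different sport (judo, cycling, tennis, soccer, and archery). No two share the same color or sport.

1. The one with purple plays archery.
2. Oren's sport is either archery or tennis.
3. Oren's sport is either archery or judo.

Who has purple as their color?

Oren

With clues 1–3, Hollis, Mateo, Nikolai, and Tom are impossible for the one with color purple.
That leaves Oren.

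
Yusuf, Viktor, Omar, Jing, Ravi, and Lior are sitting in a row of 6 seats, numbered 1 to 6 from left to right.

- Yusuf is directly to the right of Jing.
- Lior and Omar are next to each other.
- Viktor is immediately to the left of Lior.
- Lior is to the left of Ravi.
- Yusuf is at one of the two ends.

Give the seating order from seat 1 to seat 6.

From clue 1: Yusuf is in {2,3,4,5,6}.
From clues 1–3: Yusuf is in {2,3,5,6}.
From clues 1–4: Viktor is in {1,3}.
From clues 1–5: Viktor → seat 1, Lior → seat 2, Omar → seat 3, Ravi → seat 4, Jing → seat 5, Yusuf → seat 6.

Viktor, Lior, Omar, Ravi, Jing, Yusuf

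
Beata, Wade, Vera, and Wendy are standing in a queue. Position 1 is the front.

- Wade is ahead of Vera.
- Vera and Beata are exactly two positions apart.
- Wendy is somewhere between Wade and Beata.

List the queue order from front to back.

Wade, Vera, Wendy, Beata

From clue 1: Wade is in {1,2,3}.
From clues 1–2: Beata is in {1,2,4}.
From clues 1–3: Wade → position 1, Vera → position 2, Wendy → position 3, Beata → position 4.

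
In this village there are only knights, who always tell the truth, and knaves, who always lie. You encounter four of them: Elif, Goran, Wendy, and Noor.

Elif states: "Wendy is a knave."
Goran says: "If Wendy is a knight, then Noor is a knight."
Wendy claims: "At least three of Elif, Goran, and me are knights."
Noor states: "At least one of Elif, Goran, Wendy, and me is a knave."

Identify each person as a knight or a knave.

Consider Elif. Suppose Elif is a knave.
Then no assignment of the remaining roles makes every statement match its speaker's type — contradiction.
So Elif is a knight.
Consider Goran. Suppose Goran is a knave.
Then no assignment of the remaining roles makes every statement match its speaker's type — contradiction.
So Goran is a knight.
Consider Wendy. Suppose Wendy is a knight.
Then Elif's statement comes out false, contradicting Elif being a knight.
So Wendy is a knave.
With that fixed, Noor's statement is true, so Noor is a knight.

Elif: knight, Goran: knight, Wendy: knave, Noor: knight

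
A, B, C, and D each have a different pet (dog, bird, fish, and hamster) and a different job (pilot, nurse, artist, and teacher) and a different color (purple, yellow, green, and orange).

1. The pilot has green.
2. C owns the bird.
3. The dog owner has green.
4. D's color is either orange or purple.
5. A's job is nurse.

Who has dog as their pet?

With clues 1–2, C is impossible for the one with pet dog.
With clues 1–4, D is impossible for the one with pet dog.
With clues 1–5, A is impossible for the one with pet dog.
That leaves B.

B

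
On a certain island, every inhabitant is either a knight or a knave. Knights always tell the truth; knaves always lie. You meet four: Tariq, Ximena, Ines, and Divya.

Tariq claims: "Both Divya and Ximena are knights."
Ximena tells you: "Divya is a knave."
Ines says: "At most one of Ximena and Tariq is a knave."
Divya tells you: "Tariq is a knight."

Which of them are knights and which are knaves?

Tariq: knave, Ximena: knight, Ines: knight, Divya: knave

Consider Tariq. Suppose Tariq is a knight.
Then no assignment of the remaining roles makes every statement match its speaker's type — contradiction.
So Tariq is a knave.
With that fixed, Divya's statement is false, so Divya is a knave.
With that fixed, Ximena's statement is true, so Ximena is a knight.
With that fixed, Ines's statement is true, so Ines is a knight.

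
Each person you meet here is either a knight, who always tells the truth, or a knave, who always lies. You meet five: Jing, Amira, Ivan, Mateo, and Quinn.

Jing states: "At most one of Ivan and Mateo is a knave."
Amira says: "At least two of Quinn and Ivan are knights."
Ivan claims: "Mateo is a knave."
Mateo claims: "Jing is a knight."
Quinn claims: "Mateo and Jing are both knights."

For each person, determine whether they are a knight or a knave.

Jing: knight, Amira: knave, Ivan: knave, Mateo: knight, Quinn: knight

Consider Jing. Suppose Jing is a knave.
Then no assignment of the remaining roles makes every statement match its speaker's type — contradiction.
So Jing is a knight.
With that fixed, Mateo's statement is true, so Mateo is a knight.
With that fixed, Quinn's statement is true, so Quinn is a knight.
With that fixed, Ivan's statement is false, so Ivan is a knave.
With that fixed, Amira's statement is false, so Amira is a knave.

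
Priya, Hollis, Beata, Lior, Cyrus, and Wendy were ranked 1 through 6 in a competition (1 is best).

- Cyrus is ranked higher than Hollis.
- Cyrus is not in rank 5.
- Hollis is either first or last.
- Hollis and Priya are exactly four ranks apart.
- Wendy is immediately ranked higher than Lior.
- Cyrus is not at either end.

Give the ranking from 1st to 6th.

Beata, Priya, Cyrus, Wendy, Lior, Hollis

From clue 1: Hollis is in {2,3,4,5,6}.
From clues 1–2: Cyrus is in {1,2,3,4}.
From clues 1–3: Hollis → rank 6.
From clues 1–4: Priya → rank 2.
From clues 1–5: Lior is in {4,5}.
From clues 1–6: Beata → rank 1, Cyrus → rank 3, Wendy → rank 4, Lior → rank 5.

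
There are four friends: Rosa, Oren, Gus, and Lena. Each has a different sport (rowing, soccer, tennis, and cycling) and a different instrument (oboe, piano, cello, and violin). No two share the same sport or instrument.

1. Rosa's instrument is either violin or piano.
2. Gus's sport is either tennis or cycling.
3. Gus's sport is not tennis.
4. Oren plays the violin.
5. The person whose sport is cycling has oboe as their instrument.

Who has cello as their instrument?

Lena

Clue 1 rules out Rosa for the one with instrument cello.
With clues 1–4, Oren is impossible for the one with instrument cello.
With clues 1–5, Gus is impossible for the one with instrument cello.
That leaves Lena.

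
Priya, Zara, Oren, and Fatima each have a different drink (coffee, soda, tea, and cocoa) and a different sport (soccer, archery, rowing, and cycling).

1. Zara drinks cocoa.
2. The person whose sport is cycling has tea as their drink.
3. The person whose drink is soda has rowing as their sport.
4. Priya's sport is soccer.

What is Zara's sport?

archery

With clues 1–2, cycling is impossible for Zara's sport.
With clues 1–3, rowing is impossible for Zara's sport.
With clues 1–4, soccer is impossible for Zara's sport.
That leaves archery.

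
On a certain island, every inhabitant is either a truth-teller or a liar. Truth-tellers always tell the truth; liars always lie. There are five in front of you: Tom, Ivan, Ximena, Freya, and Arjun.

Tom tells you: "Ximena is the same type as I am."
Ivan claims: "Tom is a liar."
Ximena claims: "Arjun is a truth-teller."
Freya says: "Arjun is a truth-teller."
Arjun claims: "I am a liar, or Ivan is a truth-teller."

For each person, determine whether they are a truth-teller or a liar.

Consider Tom. Suppose Tom is a truth-teller.
Then no assignment of the remaining roles makes every statement match its speaker's type — contradiction.
So Tom is a liar.
With that fixed, Ivan's statement is true, so Ivan is a truth-teller.
With that fixed, Arjun's statement is true, so Arjun is a truth-teller.
With that fixed, Ximena's statement is true, so Ximena is a truth-teller.
With that fixed, Freya's statement is true, so Freya is a truth-teller.

Tom: liar, Ivan: truth-teller, Ximena: truth-teller, Freya: truth-teller, Arjun: truth-teller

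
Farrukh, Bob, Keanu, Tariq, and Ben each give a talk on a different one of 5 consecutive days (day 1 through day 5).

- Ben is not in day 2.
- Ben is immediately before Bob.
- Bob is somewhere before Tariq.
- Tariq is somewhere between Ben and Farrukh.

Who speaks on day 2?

With clue 1, Ben is ruled out for day 2.
With clues 1–3, Tariq is ruled out for day 2.
With clues 1–4, Farrukh and Keanu are ruled out for day 2.
So day 2 is Bob.

Bob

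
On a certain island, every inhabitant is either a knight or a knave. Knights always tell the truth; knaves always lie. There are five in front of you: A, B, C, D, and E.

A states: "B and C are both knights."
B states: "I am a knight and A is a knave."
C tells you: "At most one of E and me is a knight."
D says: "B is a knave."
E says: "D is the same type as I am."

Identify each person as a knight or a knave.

Consider A. Suppose A is a knight.
Then no assignment of the remaining roles makes every statement match its speaker's type — contradiction.
So A is a knave.
Consider B. Suppose B is a knight.
Then no assignment of the remaining roles makes every statement match its speaker's type — contradiction.
So B is a knave.
With that fixed, D's statement is true, so D is a knight.
Consider C. Suppose C is a knave.
Then C's own statement would have to be false, but it can't be — contradiction.
So C is a knight.
Consider E. Suppose E is a knight.
Then C's statement comes out false, contradicting C being a knight.
So E is a knave.

A: knave, B: knave, C: knight, D: knight, E: knave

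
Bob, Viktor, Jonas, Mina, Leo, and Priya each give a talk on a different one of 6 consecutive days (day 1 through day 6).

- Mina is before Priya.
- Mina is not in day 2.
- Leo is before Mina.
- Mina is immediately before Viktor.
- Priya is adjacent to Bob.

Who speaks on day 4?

Viktor

With clues 1–4, Bob, Jonas, Leo, and Priya are ruled out for day 4.
With clues 1–5, Mina is ruled out for day 4.
So day 4 is Viktor.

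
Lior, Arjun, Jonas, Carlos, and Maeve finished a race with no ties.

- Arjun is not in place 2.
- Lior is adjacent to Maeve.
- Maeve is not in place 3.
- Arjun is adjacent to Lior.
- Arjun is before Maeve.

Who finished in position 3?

With clues 1–3, Maeve is ruled out for place 3.
With clues 1–4, Carlos and Jonas are ruled out for place 3.
With clues 1–5, Lior is ruled out for place 3.
So place 3 is Arjun.

Arjun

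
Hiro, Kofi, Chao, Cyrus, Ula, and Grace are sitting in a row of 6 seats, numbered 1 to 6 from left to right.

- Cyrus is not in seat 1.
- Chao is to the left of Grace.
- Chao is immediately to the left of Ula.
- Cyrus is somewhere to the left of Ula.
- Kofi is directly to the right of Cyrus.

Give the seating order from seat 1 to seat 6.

From clue 1: Cyrus is in {2,3,4,5,6}.
From clues 1–2: Chao is in {1,2,3,4,5}.
From clues 1–3: Chao is in {1,2,3,4}.
From clues 1–4: Chao is in {3,4}.
From clues 1–5: Hiro → seat 1, Cyrus → seat 2, Kofi → seat 3, Chao → seat 4, Ula → seat 5, Grace → seat 6.

Hiro, Cyrus, Kofi, Chao, Ula, Grace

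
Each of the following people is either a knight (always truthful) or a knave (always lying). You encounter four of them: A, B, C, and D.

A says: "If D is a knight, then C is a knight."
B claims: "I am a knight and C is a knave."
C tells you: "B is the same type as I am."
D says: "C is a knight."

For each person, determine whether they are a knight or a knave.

A: knight, B: knight, C: knave, D: knave

Consider A. Suppose A is a knave.
Then no assignment of the remaining roles makes every statement match its speaker's type — contradiction.
So A is a knight.
Consider B. Suppose B is a knave.
Then whichever role C has, C's statement has the wrong truth value — contradiction.
So B is a knight.
Consider C. Suppose C is a knight.
Then B's statement comes out false, contradicting B being a knight.
So C is a knave.
With that fixed, D's statement is false, so D is a knave.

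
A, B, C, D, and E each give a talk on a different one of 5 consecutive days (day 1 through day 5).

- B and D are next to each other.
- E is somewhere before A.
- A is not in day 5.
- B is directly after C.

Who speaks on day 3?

With clues 1–4, A, B, D, and E are ruled out for day 3.
So day 3 is C.

C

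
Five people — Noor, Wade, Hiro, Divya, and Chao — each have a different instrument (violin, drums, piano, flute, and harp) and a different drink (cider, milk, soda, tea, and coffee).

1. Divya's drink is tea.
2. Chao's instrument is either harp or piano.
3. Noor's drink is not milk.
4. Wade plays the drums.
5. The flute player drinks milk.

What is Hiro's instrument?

flute

With clues 1–4, drums is impossible for Hiro's instrument.
With clues 1–5, harp, piano, and violin are impossible for Hiro's instrument.
That leaves flute.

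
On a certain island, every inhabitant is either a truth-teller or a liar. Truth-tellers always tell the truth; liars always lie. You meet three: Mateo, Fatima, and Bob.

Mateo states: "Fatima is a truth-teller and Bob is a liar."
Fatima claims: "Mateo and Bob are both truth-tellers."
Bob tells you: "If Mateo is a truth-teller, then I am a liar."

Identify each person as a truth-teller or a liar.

Mateo: liar, Fatima: liar, Bob: truth-teller

Consider Mateo. Suppose Mateo is a truth-teller.
Then whichever role Bob has, Bob's statement has the wrong truth value — contradiction.
So Mateo is a liar.
With that fixed, Fatima's statement is false, so Fatima is a liar.
With that fixed, Bob's statement is true, so Bob is a truth-teller.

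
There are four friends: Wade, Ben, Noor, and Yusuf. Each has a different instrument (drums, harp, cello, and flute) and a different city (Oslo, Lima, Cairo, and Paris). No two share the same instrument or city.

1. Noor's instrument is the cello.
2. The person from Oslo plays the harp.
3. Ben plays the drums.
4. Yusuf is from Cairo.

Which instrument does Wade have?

harp

Clue 1 rules out cello for Wade's instrument.
With clues 1–3, drums is impossible for Wade's instrument.
With clues 1–4, flute is impossible for Wade's instrument.
That leaves harp.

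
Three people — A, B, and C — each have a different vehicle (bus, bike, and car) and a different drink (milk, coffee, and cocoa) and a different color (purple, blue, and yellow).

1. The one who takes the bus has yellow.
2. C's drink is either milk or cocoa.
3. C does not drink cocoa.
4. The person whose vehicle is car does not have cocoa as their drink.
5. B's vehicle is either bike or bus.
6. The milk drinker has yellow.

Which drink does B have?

With clues 1–3, milk is impossible for B's drink.
With clues 1–6, coffee is impossible for B's drink.
That leaves cocoa.

cocoa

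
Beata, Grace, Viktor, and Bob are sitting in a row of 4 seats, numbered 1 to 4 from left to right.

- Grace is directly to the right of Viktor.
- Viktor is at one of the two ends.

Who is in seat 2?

With clues 1–2, Beata, Bob, and Viktor are ruled out for seat 2.
So seat 2 is Grace.

Grace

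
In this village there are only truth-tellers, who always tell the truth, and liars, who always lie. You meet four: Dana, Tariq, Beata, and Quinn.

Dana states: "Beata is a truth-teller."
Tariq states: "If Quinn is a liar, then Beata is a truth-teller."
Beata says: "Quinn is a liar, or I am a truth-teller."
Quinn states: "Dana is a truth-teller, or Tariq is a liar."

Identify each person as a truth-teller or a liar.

Consider Dana. Suppose Dana is a liar.
Then no assignment of the remaining roles makes every statement match its speaker's type — contradiction.
So Dana is a truth-teller.
With that fixed, Quinn's statement is true, so Quinn is a truth-teller.
With that fixed, Tariq's statement is true, so Tariq is a truth-teller.
Consider Beata. Suppose Beata is a liar.
Then Dana's statement comes out false, contradicting Dana being a truth-teller.
So Beata is a truth-teller.

Dana: truth-teller, Tariq: truth-teller, Beata: truth-teller, Quinn: truth-teller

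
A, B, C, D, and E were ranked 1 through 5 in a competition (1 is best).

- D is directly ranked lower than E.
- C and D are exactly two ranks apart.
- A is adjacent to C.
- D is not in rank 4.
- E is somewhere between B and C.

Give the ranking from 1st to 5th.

From clue 1: D is in {2,3,4,5}.
From clues 1–3: B is in {1,3,5}.
From clues 1–5: B → rank 1, E → rank 2, D → rank 3, A → rank 4, C → rank 5.

B, E, D, A, C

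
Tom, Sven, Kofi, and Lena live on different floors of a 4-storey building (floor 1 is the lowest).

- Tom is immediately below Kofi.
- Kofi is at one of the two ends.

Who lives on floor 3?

With clues 1–2, Kofi, Lena, and Sven are ruled out for floor 3.
So floor 3 is Tom.

Tom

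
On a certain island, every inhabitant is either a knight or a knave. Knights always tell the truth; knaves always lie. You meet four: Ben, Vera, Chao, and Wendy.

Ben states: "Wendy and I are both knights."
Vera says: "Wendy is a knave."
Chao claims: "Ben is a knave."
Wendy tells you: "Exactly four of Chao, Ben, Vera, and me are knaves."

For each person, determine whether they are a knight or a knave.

Consider Ben. Suppose Ben is a knight.
Then no assignment of the remaining roles makes every statement match its speaker's type — contradiction.
So Ben is a knave.
With that fixed, Chao's statement is true, so Chao is a knight.
With that fixed, Wendy's statement is false, so Wendy is a knave.
With that fixed, Vera's statement is true, so Vera is a knight.

Ben: knave, Vera: knight, Chao: knight, Wendy: knave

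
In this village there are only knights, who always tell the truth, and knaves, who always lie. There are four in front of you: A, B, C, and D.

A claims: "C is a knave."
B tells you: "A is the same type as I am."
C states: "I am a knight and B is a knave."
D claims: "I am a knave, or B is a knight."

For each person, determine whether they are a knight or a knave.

Consider A. Suppose A is a knave.
Then whichever role B has, B's statement has the wrong truth value — contradiction.
So A is a knight.
Consider B. Suppose B is a knave.
Then whichever role D has, D's statement has the wrong truth value — contradiction.
So B is a knight.
With that fixed, C's statement is false, so C is a knave.
With that fixed, D's statement is true, so D is a knight.

A: knight, B: knight, C: knave, D: knight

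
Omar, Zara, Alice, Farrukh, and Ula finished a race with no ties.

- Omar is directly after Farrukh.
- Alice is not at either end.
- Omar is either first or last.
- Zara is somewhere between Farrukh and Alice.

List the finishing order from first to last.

Ula, Alice, Zara, Farrukh, Omar

From clue 1: Omar is in {2,3,4,5}.
From clues 1–2: Alice is in {2,3,4}.
From clues 1–3: Farrukh → place 4, Omar → place 5.
From clues 1–4: Ula → place 1, Alice → place 2, Zara → place 3.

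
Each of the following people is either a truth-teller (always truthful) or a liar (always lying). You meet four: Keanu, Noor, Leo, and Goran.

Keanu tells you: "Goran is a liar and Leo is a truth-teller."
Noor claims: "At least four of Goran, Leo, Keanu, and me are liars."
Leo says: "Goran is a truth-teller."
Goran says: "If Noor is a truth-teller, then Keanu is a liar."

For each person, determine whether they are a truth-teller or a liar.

Consider Keanu. Suppose Keanu is a truth-teller.
Then no assignment of the remaining roles makes every statement match its speaker's type — contradiction.
So Keanu is a liar.
With that fixed, Goran's statement is true, so Goran is a truth-teller.
With that fixed, Noor's statement is false, so Noor is a liar.
With that fixed, Leo's statement is true, so Leo is a truth-teller.

Keanu: liar, Noor: liar, Leo: truth-teller, Goran: truth-teller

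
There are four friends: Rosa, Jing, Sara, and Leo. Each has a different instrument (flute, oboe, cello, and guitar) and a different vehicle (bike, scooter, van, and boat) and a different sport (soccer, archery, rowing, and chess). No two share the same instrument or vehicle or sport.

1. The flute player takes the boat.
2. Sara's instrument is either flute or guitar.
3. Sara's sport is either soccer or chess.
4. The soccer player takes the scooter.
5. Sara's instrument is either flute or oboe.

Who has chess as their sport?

With clues 1–5, Jing, Leo, and Rosa are impossible for the one with sport chess.
That leaves Sara.

Sara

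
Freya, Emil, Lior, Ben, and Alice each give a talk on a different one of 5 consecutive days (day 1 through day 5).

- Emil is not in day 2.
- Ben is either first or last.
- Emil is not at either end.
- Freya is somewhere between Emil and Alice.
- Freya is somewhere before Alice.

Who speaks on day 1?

Ben

With clues 1–3, Emil is ruled out for day 1.
With clues 1–4, Freya is ruled out for day 1.
With clues 1–5, Alice and Lior are ruled out for day 1.
So day 1 is Ben.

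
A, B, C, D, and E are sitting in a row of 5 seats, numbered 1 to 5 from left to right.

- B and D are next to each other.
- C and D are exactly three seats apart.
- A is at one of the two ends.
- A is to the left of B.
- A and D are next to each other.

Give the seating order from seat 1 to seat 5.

A, D, B, E, C

From clues 1–2: C is in {1,2,4,5}.
From clues 1–3: A is in {1,5}.
From clues 1–4: A → seat 1.
From clues 1–5: D → seat 2, B → seat 3, E → seat 4, C → seat 5.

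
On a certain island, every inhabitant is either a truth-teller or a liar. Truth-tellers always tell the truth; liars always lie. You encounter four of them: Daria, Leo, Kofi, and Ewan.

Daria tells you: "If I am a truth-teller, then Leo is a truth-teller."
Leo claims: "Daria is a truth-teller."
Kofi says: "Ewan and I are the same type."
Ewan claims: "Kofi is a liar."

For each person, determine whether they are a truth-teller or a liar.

Consider Daria. Suppose Daria is a liar.
Then Daria's own statement would have to be false, but it can't be — contradiction.
So Daria is a truth-teller.
With that fixed, Leo's statement is true, so Leo is a truth-teller.
Consider Kofi. Suppose Kofi is a truth-teller.
Then no assignment of the remaining roles makes every statement match its speaker's type — contradiction.
So Kofi is a liar.
With that fixed, Ewan's statement is true, so Ewan is a truth-teller.

Daria: truth-teller, Leo: truth-teller, Kofi: liar, Ewan: truth-teller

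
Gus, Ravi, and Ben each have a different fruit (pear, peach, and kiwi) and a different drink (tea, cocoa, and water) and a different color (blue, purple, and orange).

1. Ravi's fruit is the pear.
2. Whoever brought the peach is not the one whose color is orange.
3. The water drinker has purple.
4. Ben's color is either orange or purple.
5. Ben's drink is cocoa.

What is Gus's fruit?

Clue 1 rules out pear for Gus's fruit.
With clues 1–5, kiwi is impossible for Gus's fruit.
That leaves peach.

peach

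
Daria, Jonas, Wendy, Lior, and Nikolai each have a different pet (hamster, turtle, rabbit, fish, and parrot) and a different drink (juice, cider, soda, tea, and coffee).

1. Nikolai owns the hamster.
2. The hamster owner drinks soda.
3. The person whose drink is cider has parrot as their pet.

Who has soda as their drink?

Nikolai

With clues 1–2, Daria, Jonas, Lior, and Wendy are impossible for the one with drink soda.
That leaves Nikolai.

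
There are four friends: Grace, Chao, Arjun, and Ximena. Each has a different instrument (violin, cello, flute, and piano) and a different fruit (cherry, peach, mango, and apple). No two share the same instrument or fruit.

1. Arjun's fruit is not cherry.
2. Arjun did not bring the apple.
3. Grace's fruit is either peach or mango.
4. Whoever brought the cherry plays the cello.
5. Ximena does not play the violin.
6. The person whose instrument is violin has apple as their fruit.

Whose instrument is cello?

Ximena

With clues 1–4, Arjun and Grace are impossible for the one with instrument cello.
With clues 1–6, Chao is impossible for the one with instrument cello.
That leaves Ximena.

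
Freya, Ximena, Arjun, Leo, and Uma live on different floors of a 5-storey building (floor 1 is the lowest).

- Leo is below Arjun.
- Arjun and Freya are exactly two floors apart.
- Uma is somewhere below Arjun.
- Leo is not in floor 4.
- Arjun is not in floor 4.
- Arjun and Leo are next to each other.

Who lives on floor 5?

Freya

With clue 1, Leo is ruled out for floor 5.
With clues 1–3, Uma is ruled out for floor 5.
With clues 1–5, Ximena is ruled out for floor 5.
With clues 1–6, Arjun is ruled out for floor 5.
So floor 5 is Freya.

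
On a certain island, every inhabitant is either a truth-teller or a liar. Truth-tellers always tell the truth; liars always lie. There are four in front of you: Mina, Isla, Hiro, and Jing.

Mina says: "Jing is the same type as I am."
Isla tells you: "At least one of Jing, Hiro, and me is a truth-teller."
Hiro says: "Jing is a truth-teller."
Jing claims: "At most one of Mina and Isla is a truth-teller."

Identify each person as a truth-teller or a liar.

Consider Mina. Suppose Mina is a truth-teller.
Then no assignment of the remaining roles makes every statement match its speaker's type — contradiction.
So Mina is a liar.
With that fixed, Jing's statement is true, so Jing is a truth-teller.
With that fixed, Isla's statement is true, so Isla is a truth-teller.
With that fixed, Hiro's statement is true, so Hiro is a truth-teller.

Mina: liar, Isla: truth-teller, Hiro: truth-teller, Jing: truth-teller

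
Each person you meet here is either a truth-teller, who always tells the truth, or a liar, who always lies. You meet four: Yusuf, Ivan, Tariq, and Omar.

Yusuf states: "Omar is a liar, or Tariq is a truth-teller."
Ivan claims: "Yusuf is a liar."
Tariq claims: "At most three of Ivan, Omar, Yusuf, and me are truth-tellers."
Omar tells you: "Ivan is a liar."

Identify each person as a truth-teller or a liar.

Consider Yusuf. Suppose Yusuf is a liar.
Then no assignment of the remaining roles makes every statement match its speaker's type — contradiction.
So Yusuf is a truth-teller.
With that fixed, Ivan's statement is false, so Ivan is a liar.
With that fixed, Tariq's statement is true, so Tariq is a truth-teller.
With that fixed, Omar's statement is true, so Omar is a truth-teller.

Yusuf: truth-teller, Ivan: liar, Tariq: truth-teller, Omar: truth-teller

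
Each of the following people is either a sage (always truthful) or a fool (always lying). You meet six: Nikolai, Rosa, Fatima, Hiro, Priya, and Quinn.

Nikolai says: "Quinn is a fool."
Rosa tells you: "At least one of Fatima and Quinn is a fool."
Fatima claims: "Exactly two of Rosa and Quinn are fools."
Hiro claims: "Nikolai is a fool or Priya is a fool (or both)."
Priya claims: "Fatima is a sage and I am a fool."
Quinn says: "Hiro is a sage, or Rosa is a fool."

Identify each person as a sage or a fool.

Consider Nikolai. Suppose Nikolai is a sage.
Then no assignment of the remaining roles makes every statement match its speaker's type — contradiction.
So Nikolai is a fool.
With that fixed, Hiro's statement is true, so Hiro is a sage.
With that fixed, Quinn's statement is true, so Quinn is a sage.
With that fixed, Fatima's statement is false, so Fatima is a fool.
With that fixed, Priya's statement is false, so Priya is a fool.
With that fixed, Rosa's statement is true, so Rosa is a sage.

Nikolai: fool, Rosa: sage, Fatima: fool, Hiro: sage, Priya: fool, Quinn: sage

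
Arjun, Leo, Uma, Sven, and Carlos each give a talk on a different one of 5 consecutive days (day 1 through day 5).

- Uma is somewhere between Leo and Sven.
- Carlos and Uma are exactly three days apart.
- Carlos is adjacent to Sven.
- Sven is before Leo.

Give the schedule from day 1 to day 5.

From clue 1: Uma is in {2,3,4}.
From clues 1–2: Uma is in {2,4}.
From clues 1–3: Arjun → day 3.
From clues 1–4: Carlos → day 1, Sven → day 2, Uma → day 4, Leo → day 5.

Carlos, Sven, Arjun, Uma, Leo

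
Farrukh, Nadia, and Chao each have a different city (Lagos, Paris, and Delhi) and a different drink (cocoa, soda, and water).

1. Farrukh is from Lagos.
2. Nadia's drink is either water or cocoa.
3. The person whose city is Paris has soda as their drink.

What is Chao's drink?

With clues 1–3, cocoa and water are impossible for Chao's drink.
That leaves soda.

soda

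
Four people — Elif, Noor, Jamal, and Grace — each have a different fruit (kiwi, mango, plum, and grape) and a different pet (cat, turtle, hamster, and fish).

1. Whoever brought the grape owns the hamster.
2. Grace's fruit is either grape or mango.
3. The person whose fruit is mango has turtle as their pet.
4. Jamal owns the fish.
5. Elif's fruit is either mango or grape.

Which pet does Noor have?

With clues 1–4, fish is impossible for Noor's pet.
With clues 1–5, hamster and turtle are impossible for Noor's pet.
That leaves cat.

cat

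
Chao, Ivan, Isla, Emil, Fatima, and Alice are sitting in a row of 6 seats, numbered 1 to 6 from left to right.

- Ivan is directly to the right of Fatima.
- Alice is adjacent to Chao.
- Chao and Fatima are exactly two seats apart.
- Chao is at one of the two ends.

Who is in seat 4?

With clues 1–4, Alice, Chao, Emil, Fatima, and Isla are ruled out for seat 4.
So seat 4 is Ivan.

Ivan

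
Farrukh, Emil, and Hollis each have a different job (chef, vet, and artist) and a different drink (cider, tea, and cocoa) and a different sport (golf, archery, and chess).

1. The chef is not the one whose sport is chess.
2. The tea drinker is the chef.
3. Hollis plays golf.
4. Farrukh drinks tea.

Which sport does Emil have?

chess

With clues 1–3, golf is impossible for Emil's sport.
With clues 1–4, archery is impossible for Emil's sport.
That leaves chess.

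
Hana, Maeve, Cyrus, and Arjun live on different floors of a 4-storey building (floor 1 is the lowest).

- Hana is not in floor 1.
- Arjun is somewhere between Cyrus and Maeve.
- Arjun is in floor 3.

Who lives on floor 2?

Hana

With clues 1–2, Cyrus and Maeve are ruled out for floor 2.
With clues 1–3, Arjun is ruled out for floor 2.
So floor 2 is Hana.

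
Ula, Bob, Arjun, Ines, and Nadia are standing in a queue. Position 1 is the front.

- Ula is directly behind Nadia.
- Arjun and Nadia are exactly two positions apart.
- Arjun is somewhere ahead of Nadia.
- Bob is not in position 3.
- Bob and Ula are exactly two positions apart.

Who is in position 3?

With clues 1–3, Arjun and Ula are ruled out for position 3.
With clues 1–4, Bob is ruled out for position 3.
With clues 1–5, Ines is ruled out for position 3.
So position 3 is Nadia.

Nadia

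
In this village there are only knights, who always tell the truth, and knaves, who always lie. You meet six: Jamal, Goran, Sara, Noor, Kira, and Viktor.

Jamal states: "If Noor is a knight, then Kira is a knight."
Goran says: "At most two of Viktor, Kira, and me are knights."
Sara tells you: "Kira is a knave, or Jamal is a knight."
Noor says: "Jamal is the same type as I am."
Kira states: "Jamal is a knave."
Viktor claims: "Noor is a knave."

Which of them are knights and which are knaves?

Jamal: knight, Goran: knight, Sara: knight, Noor: knave, Kira: knave, Viktor: knight

Consider Jamal. Suppose Jamal is a knave.
Then whichever role Noor has, Noor's statement has the wrong truth value — contradiction.
So Jamal is a knight.
With that fixed, Sara's statement is true, so Sara is a knight.
With that fixed, Kira's statement is false, so Kira is a knave.
With that fixed, Goran's statement is true, so Goran is a knight.
Consider Noor. Suppose Noor is a knight.
Then Jamal's statement comes out false, contradicting Jamal being a knight.
So Noor is a knave.
With that fixed, Viktor's statement is true, so Viktor is a knight.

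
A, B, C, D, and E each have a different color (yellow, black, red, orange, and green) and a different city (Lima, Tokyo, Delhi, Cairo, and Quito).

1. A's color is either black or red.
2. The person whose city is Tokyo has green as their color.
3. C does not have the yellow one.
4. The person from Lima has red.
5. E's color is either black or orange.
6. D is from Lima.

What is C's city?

Tokyo

With clues 1–6, Cairo, Delhi, Lima, and Quito are impossible for C's city.
That leaves Tokyo.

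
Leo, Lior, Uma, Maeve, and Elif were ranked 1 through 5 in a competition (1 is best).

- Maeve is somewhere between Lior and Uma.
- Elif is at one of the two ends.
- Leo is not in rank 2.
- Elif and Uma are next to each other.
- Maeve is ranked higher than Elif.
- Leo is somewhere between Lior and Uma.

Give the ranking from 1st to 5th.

From clue 1: Maeve is in {2,3,4}.
From clues 1–2: Elif is in {1,5}.
From clues 1–4: Uma is in {2,4}.
From clues 1–5: Uma → rank 4, Elif → rank 5.
From clues 1–6: Lior → rank 1, Maeve → rank 2, Leo → rank 3.

Lior, Maeve, Leo, Uma, Elif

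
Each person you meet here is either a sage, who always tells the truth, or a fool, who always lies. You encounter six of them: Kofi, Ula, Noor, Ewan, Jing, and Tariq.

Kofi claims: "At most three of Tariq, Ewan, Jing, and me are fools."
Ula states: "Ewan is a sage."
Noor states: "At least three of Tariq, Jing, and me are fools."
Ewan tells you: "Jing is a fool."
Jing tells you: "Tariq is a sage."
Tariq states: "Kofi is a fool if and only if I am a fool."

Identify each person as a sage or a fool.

Kofi: sage, Ula: fool, Noor: fool, Ewan: fool, Jing: sage, Tariq: sage

Consider Kofi. Suppose Kofi is a fool.
Then whichever role Tariq has, Tariq's statement has the wrong truth value — contradiction.
So Kofi is a sage.
Consider Ula. Suppose Ula is a sage.
Then no assignment of the remaining roles makes every statement match its speaker's type — contradiction.
So Ula is a fool.
Consider Noor. Suppose Noor is a sage.
Then Noor's own statement would have to be true, but it can't be — contradiction.
So Noor is a fool.
Consider Ewan. Suppose Ewan is a sage.
Then Ula's statement comes out true, contradicting Ula being a fool.
So Ewan is a fool.
Consider Jing. Suppose Jing is a fool.
Then Ewan's statement comes out true, contradicting Ewan being a fool.
So Jing is a sage.
Consider Tariq. Suppose Tariq is a fool.
Then Jing's statement comes out false, contradicting Jing being a sage.
So Tariq is a sage.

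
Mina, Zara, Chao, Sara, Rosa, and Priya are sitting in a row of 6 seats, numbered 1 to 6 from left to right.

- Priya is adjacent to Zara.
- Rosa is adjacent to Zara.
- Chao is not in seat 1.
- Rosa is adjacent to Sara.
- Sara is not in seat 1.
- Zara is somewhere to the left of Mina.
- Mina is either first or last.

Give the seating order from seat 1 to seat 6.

From clues 1–2: Zara is in {2,3,4,5}.
From clues 1–4: Mina is in {1,5,6}.
From clues 1–6: Priya → seat 1, Zara → seat 2, Rosa → seat 3, Sara → seat 4.
From clues 1–7: Chao → seat 5, Mina → seat 6.

Priya, Zara, Rosa, Sara, Chao, Mina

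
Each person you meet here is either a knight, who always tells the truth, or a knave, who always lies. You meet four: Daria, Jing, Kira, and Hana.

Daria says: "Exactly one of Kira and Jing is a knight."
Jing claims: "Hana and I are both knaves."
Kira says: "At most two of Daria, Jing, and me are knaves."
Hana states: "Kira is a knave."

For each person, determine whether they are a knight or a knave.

Consider Daria. Suppose Daria is a knight.
Then no assignment of the remaining roles makes every statement match its speaker's type — contradiction.
So Daria is a knave.
Consider Jing. Suppose Jing is a knight.
Then Jing's own statement would have to be true, but it can't be — contradiction.
So Jing is a knave.
Consider Kira. Suppose Kira is a knight.
Then Daria's statement comes out true, contradicting Daria being a knave.
So Kira is a knave.
With that fixed, Hana's statement is true, so Hana is a knight.

Daria: knave, Jing: knave, Kira: knave, Hana: knight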